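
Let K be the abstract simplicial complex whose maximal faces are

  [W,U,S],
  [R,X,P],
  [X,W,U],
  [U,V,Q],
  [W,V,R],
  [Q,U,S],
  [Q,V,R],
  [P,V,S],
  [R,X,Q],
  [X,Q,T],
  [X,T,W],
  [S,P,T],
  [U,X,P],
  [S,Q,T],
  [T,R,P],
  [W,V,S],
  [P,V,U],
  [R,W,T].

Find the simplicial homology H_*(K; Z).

H_0 = Z,  H_1 = Z ⊕ Z_2,  H_2 = 0.

Take the total order P < Q < R < S < T < U < V < W < X on the vertex set. Then K (dimension 2) consists of the simplices:

  0-simplices (9): P, Q, R, S, T, U, V, W, X
  1-simplices (27): PR, PS, PT, PU, PV, PX, QR, QS, QT, QU, QV, QX, RT, RV, RW, RX, ST, SU, SV, SW, TW, TX, UV, UW, UX, VW, WX
  2-simplices (18): PRT, PRX, PST, PSV, PUV, PUX, QRV, QRX, QST, QSU, QTX, QUV, RTW, RVW, SUW, SVW, TWX, UWX

Hence C_0 ≅ Z^9, C_1 ≅ Z^27, C_2 ≅ Z^18.

The boundary map ∂_1: C_1 → C_0 is given by ∂[p,q] = [q] − [p]. For instance
  ∂PS = S − P.
As a 9×27 matrix over Z this has rank 8, with invariant factors (1,1,1,1,1,1,1,1).

∂_2: C_2 → C_1 sends each 2-simplex [p,q,r] to [q,r] − [p,r] + [p,q]. For instance
  ∂PUV = UV − PV + PU,
  ∂QST = ST − QT + QS.
As a 27×18 matrix over Z this has rank 18, with invariant factors (1,1,1,1,1,1,1,1,1,1,1,1,1,1,1,1,1,2).

Now H_k = ker ∂_k / im ∂_{k+1}, so:

  H_0: rank C_0 − rank ∂_1 = 9 − 8 = 1, and the invariant factors of ∂_1 are all 1, so H_0 = Z.
  H_1: rank ker ∂_1 − rank ∂_2 = (27 − 8) − 18 = 1, and ∂_2 has invariant factor 2 > 1, so H_1 = Z ⊕ Z_2.
  H_2: rank ker ∂_2 − rank ∂_3 = (18 − 18) − 0 = 0, and there is no ∂_3, so H_2 = 0.

As a check, the Euler characteristic is 9 − 27 + 18 = 0, which agrees with 1 − 1 + 0 = 0.
(K is a triangulation of the Klein bottle.)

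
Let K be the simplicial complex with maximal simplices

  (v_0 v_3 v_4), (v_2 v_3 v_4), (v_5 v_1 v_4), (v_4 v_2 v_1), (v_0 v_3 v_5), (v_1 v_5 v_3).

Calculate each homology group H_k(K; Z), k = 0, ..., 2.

H_0 ≅ Z,  H_1 ≅ Z,  H_2 = 0.

Order the vertices as v_0 < v_1 < v_2 < v_3 < v_4 < v_5. Listing each simplex with vertices in this order, K has dimension 2 with simplices:

  0-simplices (6): [v_0], [v_1], [v_2], [v_3], [v_4], [v_5]
  1-simplices (12): [v_0,v_3], [v_0,v_4], [v_0,v_5], [v_1,v_2], [v_1,v_3], [v_1,v_4], [v_1,v_5], [v_2,v_3], [v_2,v_4], [v_3,v_4], [v_3,v_5], [v_4,v_5]
  2-simplices (6): [v_0,v_3,v_4], [v_0,v_3,v_5], [v_1,v_2,v_4], [v_1,v_3,v_5], [v_1,v_4,v_5], [v_2,v_3,v_4]

giving chain groups C_0 ≅ Z^6, C_1 ≅ Z^12, C_2 ≅ Z^6.

Boundary ∂_1: C_1 → C_0 maps an edge to its endpoints' difference, ∂[p,q] = q − p.
The resulting 6×12 matrix has rank 5, and its Smith normal form has invariant factors (1,1,1,1,1).

∂_2: C_2 → C_1 sends each 2-simplex [p,q,r] to [q,r] − [p,r] + [p,q]. For instance
  ∂[v_0,v_3,v_4] = [v_3,v_4] − [v_0,v_4] + [v_0,v_3],
  ∂[v_1,v_4,v_5] = [v_4,v_5] − [v_1,v_5] + [v_1,v_4].
As a 12×6 matrix over Z this has rank 6, with invariant factors (1,1,1,1,1,1).

From H_k ≅ ker(∂_k) / im(∂_{k+1}) we obtain:

  H_0: rank C_0 − rank ∂_1 = 6 − 5 = 1, and the invariant factors of ∂_1 are all 1, so H_0 ≅ Z.
  H_1: rank ker ∂_1 − rank ∂_2 = (12 − 5) − 6 = 1, and the invariant factors of ∂_2 are all 1, so H_1 ≅ Z.
  H_2: rank ker ∂_2 − rank ∂_3 = (6 − 6) − 0 = 0, and there is no ∂_3, so H_2 ≅ 0.

As a check, the Euler characteristic is 6 − 12 + 6 = 0, which agrees with 1 − 1 + 0 = 0.
(K is a triangulation of the cylinder S^1 x I.)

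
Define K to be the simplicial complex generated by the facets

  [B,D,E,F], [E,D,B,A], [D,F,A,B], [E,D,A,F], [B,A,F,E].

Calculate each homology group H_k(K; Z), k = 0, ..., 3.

H_0 = Z,  H_1 = 0,  H_2 = 0,  H_3 = Z.

Fix the vertex order A < B < D < E < F and write every simplex with vertices in increasing order. Then dim K = 3 and the simplices of K are:

  0-simplices (5): A, B, D, E, F
  1-simplices (10): AB, AD, AE, AF, BD, BE, BF, DE, DF, EF
  2-simplices (10): ABD, ABE, ABF, ADE, ADF, AEF, BDE, BDF, BEF, DEF
  3-simplices (5): ABDE, ABDF, ABEF, ADEF, BDEF

giving chain groups C_0 ≅ Z^5, C_1 ≅ Z^10, C_2 ≅ Z^10, C_3 ≅ Z^5.

The boundary map ∂_1: C_1 → C_0 maps an edge to its endpoints' difference, ∂[p,q] = q − p. For instance
  ∂DE = E − D.
The resulting 5×10 matrix has rank 4, and its Smith normal form has invariant factors (1,1,1,1).

Boundary ∂_2: C_2 → C_1 maps a triangle to the signed sum of its edges. For instance
  ∂BDF = DF − BF + BD,
  ∂AEF = EF − AF + AE.
The 10×10 boundary matrix has rank 6 and Smith normal form diag(1,1,1,1,1,1).

Boundary ∂_3: C_3 → C_2 sends each 3-simplex σ to the alternating sum Σ_i (−1)^i (σ with its i-th vertex removed). For instance
  ∂ABDE = BDE − ADE + ABE − ABD,
  ∂ABEF = BEF − AEF + ABF − ABE.
The resulting 10×5 matrix has rank 4, and its Smith normal form has invariant factors (1,1,1,1).

From H_k ≅ ker(∂_k) / im(∂_{k+1}) we obtain:

  H_0: rank C_0 − rank ∂_1 = 5 − 4 = 1, and the invariant factors of ∂_1 are all 1, so H_0 ≅ Z.
  H_1: rank ker ∂_1 − rank ∂_2 = (10 − 4) − 6 = 0, and the invariant factors of ∂_2 are all 1, so H_1 ≅ 0.
  H_2: rank ker ∂_2 − rank ∂_3 = (10 − 6) − 4 = 0, and the invariant factors of ∂_3 are all 1, so H_2 ≅ 0.
  H_3: rank ker ∂_3 − rank ∂_4 = (5 − 4) − 0 = 1, and there is no ∂_4, so H_3 ≅ Z.

As a check, the Euler characteristic is 5 − 10 + 10 − 5 = 0, which agrees with 1 − 0 + 0 − 1 = 0.
(K is a triangulation of the 3-sphere S^3.)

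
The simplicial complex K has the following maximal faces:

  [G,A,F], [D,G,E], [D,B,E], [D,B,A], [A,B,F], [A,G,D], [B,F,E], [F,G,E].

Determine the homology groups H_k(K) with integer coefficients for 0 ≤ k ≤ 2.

H_0 ≅ Z,  H_1 = 0,  H_2 ≅ Z.

Take the total order A < B < D < E < F < G on the vertex set. Then K (dimension 2) consists of the simplices:

  0-simplices (6): A, B, D, E, F, G
  1-simplices (12): AB, AD, AF, AG, BD, BE, BF, DE, DG, EF, EG, FG
  2-simplices (8): ABD, ABF, ADG, AFG, BDE, BEF, DEG, EFG

Hence C_0 ≅ Z^6, C_1 ≅ Z^12, C_2 ≅ Z^8.

The boundary map ∂_1: C_1 → C_0 sends each edge [p,q] (with p < q) to q − p. For instance
  ∂BD = D − B.
The resulting 6×12 matrix has rank 5, and its Smith normal form has invariant factors (1,1,1,1,1).

∂_2: C_2 → C_1 acts by ∂[p,q,r] = [q,r] − [p,r] + [p,q]. For instance
  ∂ABD = BD − AD + AB,
  ∂BDE = DE − BE + BD.
The 12×8 boundary matrix has rank 7 and Smith normal form diag(1,1,1,1,1,1,1).

Now H_k = ker ∂_k / im ∂_{k+1}, so:

  H_0: rank C_0 − rank ∂_1 = 6 − 5 = 1, and the invariant factors of ∂_1 are all 1, so H_0 ≅ Z.
  H_1: rank ker ∂_1 − rank ∂_2 = (12 − 5) − 7 = 0, and the invariant factors of ∂_2 are all 1, so H_1 ≅ 0.
  H_2: rank ker ∂_2 − rank ∂_3 = (8 − 7) − 0 = 1, and there is no ∂_3, so H_2 ≅ Z.

As a check, the Euler characteristic is 6 − 12 + 8 = 2, which agrees with 1 − 0 + 1 = 2.
(K is a triangulation of the 2-sphere S^2.)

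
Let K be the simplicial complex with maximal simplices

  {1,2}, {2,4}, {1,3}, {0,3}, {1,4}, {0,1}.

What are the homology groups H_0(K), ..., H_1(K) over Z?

H_0 ≅ Z,  H_1 ≅ Z^2.

Fix the vertex order 0 < 1 < 2 < 3 < 4 and write every simplex with vertices in increasing order. Then dim K = 1 and the simplices of K are:

  0-simplices (5): [0], [1], [2], [3], [4]
  1-simplices (6): [0,1], [0,3], [1,2], [1,3], [1,4], [2,4]

Hence C_0 ≅ Z^5, C_1 ≅ Z^6.

The boundary map ∂_1: C_1 → C_0 maps an edge to its endpoints' difference, ∂[p,q] = q − p. For instance
  ∂[2,4] = [4] − [2].
The resulting 5×6 matrix has rank 4, and its Smith normal form has invariant factors (1,1,1,1).

Reading off H_k = ker ∂_k / im ∂_{k+1}:

  H_0: rank C_0 − rank ∂_1 = 5 − 4 = 1, and the invariant factors of ∂_1 are all 1, so H_0 = Z.
  H_1: rank ker ∂_1 − rank ∂_2 = (6 − 4) − 0 = 2, and there is no ∂_2, so H_1 = Z^2.

As a check, the Euler characteristic is 5 − 6 = -1, which agrees with 1 − 2 = -1.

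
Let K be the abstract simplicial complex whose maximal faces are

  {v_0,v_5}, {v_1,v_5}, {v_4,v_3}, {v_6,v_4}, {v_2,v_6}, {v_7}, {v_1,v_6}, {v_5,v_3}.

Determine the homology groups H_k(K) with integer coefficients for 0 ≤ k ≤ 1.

We work with the vertex ordering v_0 < v_1 < v_2 < v_3 < v_4 < v_5 < v_6 < v_7. The simplices of K, each written with vertices in increasing order, are:

  0-simplices (8): [v_0], [v_1], [v_2], [v_3], [v_4], [v_5], [v_6], [v_7]
  1-simplices (7): [v_0,v_5], [v_1,v_5], [v_1,v_6], [v_2,v_6], [v_3,v_4], [v_3,v_5], [v_4,v_6]

Hence C_0 ≅ Z^8, C_1 ≅ Z^7.

∂_1: C_1 → C_0 maps an edge to its endpoints' difference, ∂[p,q] = q − p.
This gives a 8×7 integer matrix of rank 6; reducing to Smith normal form yields diagonal entries (1,1,1,1,1,1).

Reading off H_k = ker ∂_k / im ∂_{k+1}:

  H_0: rank C_0 − rank ∂_1 = 8 − 6 = 2, and the invariant factors of ∂_1 are all 1, so H_0 ≅ Z^2.
  H_1: rank ker ∂_1 − rank ∂_2 = (7 − 6) − 0 = 1, and there is no ∂_2, so H_1 ≅ Z.

H_0 ≅ Z^2,  H_1 ≅ Z.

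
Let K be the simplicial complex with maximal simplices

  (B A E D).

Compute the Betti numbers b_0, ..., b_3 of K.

We work with the vertex ordering A < B < D < E. The simplices of K, each written with vertices in increasing order, are:

  0-simplices (4): A, B, D, E
  1-simplices (6): AB, AD, AE, BD, BE, DE
  2-simplices (4): ABD, ABE, ADE, BDE
  3-simplices (1): ABDE

so the chain groups are C_0 ≅ Z^4, C_1 ≅ Z^6, C_2 ≅ Z^4, C_3 ≅ Z^1.

∂_1: C_1 → C_0 maps an edge to its endpoints' difference, ∂[p,q] = q − p.
The resulting 4×6 matrix has rank 3, and its Smith normal form has invariant factors (1,1,1).

Boundary ∂_2: C_2 → C_1 acts by ∂[p,q,r] = [q,r] − [p,r] + [p,q]. For instance
  ∂ABE = BE − AE + AB,
  ∂ABD = BD − AD + AB.
As a 6×4 matrix over Z this has rank 3, with invariant factors (1,1,1).

The boundary map ∂_3: C_3 → C_2 sends each 3-simplex σ to the alternating sum Σ_i (−1)^i (σ with its i-th vertex removed). For instance
  ∂ABDE = BDE − ADE + ABE − ABD.
This gives a 4×1 integer matrix of rank 1; reducing to Smith normal form yields diagonal entries (1).

Reading off H_k = ker ∂_k / im ∂_{k+1}:

  H_0: rank C_0 − rank ∂_1 = 4 − 3 = 1, and the invariant factors of ∂_1 are all 1, so H_0 = Z.
  H_1: rank ker ∂_1 − rank ∂_2 = (6 − 3) − 3 = 0, and the invariant factors of ∂_2 are all 1, so H_1 = 0.
  H_2: rank ker ∂_2 − rank ∂_3 = (4 − 3) − 1 = 0, and the invariant factors of ∂_3 are all 1, so H_2 = 0.
  H_3: rank ker ∂_3 − rank ∂_4 = (1 − 1) − 0 = 0, and there is no ∂_4, so H_3 = 0.

(K is a triangulation of the 3-simplex.)

Hence the Betti numbers are b_0 = 1, b_1 = 0, b_2 = 0, b_3 = 0.

b_0 = 1, b_1 = 0, b_2 = 0, b_3 = 0.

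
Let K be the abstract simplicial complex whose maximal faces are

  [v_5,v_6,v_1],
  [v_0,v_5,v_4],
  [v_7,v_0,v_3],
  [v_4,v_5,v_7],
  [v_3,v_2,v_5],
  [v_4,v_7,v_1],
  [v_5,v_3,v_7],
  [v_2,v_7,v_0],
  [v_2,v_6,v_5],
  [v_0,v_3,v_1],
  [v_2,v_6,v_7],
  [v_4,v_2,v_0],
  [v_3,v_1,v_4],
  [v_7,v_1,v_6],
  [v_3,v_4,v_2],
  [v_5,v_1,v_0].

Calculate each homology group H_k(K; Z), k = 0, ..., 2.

H_0 ≅ Z,  H_1 ≅ Z^2,  H_2 ≅ Z.

K has 8 vertices, 24 edges, 16 triangles.
rank ∂_0 = 0, rank ∂_1 = 7 ⇒ b_0 = 8 − 0 − 7 = 1; all invariant factors of ∂_1 are 1 so no torsion. So H_0 = Z.
rank ∂_1 = 7, rank ∂_2 = 15 ⇒ b_1 = 24 − 7 − 15 = 2; all invariant factors of ∂_2 are 1 so no torsion. So H_1 = Z^2.
rank ∂_2 = 15, rank ∂_3 = 0 ⇒ b_2 = 16 − 15 − 0 = 1. So H_2 = Z.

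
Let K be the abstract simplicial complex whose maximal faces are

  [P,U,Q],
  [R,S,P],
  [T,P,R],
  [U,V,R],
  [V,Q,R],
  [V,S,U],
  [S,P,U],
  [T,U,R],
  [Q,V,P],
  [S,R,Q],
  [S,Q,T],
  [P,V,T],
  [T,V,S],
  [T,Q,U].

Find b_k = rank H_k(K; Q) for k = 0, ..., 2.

Take the total order P < Q < R < S < T < U < V on the vertex set. Then K (dimension 2) consists of the simplices:

  0-simplices (7): P, Q, R, S, T, U, V
  1-simplices (21): PQ, PR, PS, PT, PU, PV, QR, QS, QT, QU, QV, RS, RT, RU, RV, ST, SU, SV, TU, TV, UV
  2-simplices (14): PQU, PQV, PRS, PRT, PSU, PTV, QRS, QRV, QST, QTU, RTU, RUV, STV, SUV

so the chain groups are C_0 ≅ Z^7, C_1 ≅ Z^21, C_2 ≅ Z^14.

∂_1: C_1 → C_0 maps an edge to its endpoints' difference, ∂[p,q] = q − p.
As a 7×21 matrix over Z this has rank 6, with invariant factors (1,1,1,1,1,1).

The boundary map ∂_2: C_2 → C_1 maps a triangle to the signed sum of its edges. For instance
  ∂PRT = RT − PT + PR,
  ∂SUV = UV − SV + SU.
As a 21×14 matrix over Z this has rank 13, with invariant factors (1,1,1,1,1,1,1,1,1,1,1,1,1).

From H_k ≅ ker(∂_k) / im(∂_{k+1}) we obtain:

  H_0: rank C_0 − rank ∂_1 = 7 − 6 = 1, and the invariant factors of ∂_1 are all 1, so H_0 = Z.
  H_1: rank ker ∂_1 − rank ∂_2 = (21 − 6) − 13 = 2, and the invariant factors of ∂_2 are all 1, so H_1 = Z^2.
  H_2: rank ker ∂_2 − rank ∂_3 = (14 − 13) − 0 = 1, and there is no ∂_3, so H_2 = Z.

As a check, the Euler characteristic is 7 − 21 + 14 = 0, which agrees with 1 − 2 + 1 = 0.

Hence the Betti numbers are b_0 = 1, b_1 = 2, b_2 = 1.

b_0 = 1, b_1 = 2, b_2 = 1.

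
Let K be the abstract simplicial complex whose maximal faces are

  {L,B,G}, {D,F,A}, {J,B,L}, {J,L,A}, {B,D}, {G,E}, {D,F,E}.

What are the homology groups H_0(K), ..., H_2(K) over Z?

H_0 ≅ Z,  H_1 ≅ Z^2,  H_2 = 0.

K has 8 vertices, 14 edges, 5 triangles.
rank ∂_0 = 0, rank ∂_1 = 7 ⇒ b_0 = 8 − 0 − 7 = 1; all invariant factors of ∂_1 are 1 so no torsion. So H_0 ≅ Z.
rank ∂_1 = 7, rank ∂_2 = 5 ⇒ b_1 = 14 − 7 − 5 = 2; all invariant factors of ∂_2 are 1 so no torsion. So H_1 ≅ Z^2.
rank ∂_2 = 5, rank ∂_3 = 0 ⇒ b_2 = 5 − 5 − 0 = 0. So H_2 ≅ 0.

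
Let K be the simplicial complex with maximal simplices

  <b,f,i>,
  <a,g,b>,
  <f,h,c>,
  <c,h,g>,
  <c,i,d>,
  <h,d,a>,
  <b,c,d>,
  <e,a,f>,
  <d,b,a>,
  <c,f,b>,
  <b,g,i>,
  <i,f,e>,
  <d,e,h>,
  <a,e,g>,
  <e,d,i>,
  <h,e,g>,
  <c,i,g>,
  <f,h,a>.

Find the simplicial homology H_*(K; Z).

K has 9 vertices, 27 edges, 18 triangles.
rank ∂_0 = 0, rank ∂_1 = 8 ⇒ b_0 = 9 − 0 − 8 = 1; all invariant factors of ∂_1 are 1 so no torsion. So H_0 ≅ Z.
rank ∂_1 = 8, rank ∂_2 = 18 ⇒ b_1 = 27 − 8 − 18 = 1; ∂_2 has invariant factor(s) [2] giving torsion. So H_1 ≅ Z ⊕ Z/2Z.
rank ∂_2 = 18, rank ∂_3 = 0 ⇒ b_2 = 18 − 18 − 0 = 0. So H_2 ≅ 0.

H_0 ≅ Z,  H_1 ≅ Z ⊕ Z/2Z,  H_2 = 0.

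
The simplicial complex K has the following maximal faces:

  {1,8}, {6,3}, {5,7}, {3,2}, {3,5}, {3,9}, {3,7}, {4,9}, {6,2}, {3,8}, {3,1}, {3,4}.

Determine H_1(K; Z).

Fix the vertex order 1 < 2 < 3 < 4 < 5 < 6 < 7 < 8 < 9 and write every simplex with vertices in increasing order. Then dim K = 1 and the simplices of K are:

  0-simplices (9): [1], [2], [3], [4], [5], [6], [7], [8], [9]
  1-simplices (12): [1,3], [1,8], [2,3], [2,6], [3,4], [3,5], [3,6], [3,7], [3,8], [3,9], [4,9], [5,7]

giving chain groups C_0 ≅ Z^9, C_1 ≅ Z^12.

Boundary ∂_1: C_1 → C_0 sends each edge [p,q] (with p < q) to q − p.
This gives a 9×12 integer matrix of rank 8; reducing to Smith normal form yields diagonal entries (1,1,1,1,1,1,1,1).

From H_k ≅ ker(∂_k) / im(∂_{k+1}) we obtain:

  H_1: rank ker ∂_1 − rank ∂_2 = (12 − 8) − 0 = 4, and there is no ∂_2, so H_1 = Z^4.

(K is a triangulation of a wedge of 4 circles.)

H_1 = Z^4.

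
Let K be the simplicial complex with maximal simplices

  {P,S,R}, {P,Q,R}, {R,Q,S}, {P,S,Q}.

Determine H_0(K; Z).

We work with the vertex ordering P < Q < R < S. The simplices of K, each written with vertices in increasing order, are:

  0-simplices (4): P, Q, R, S
  1-simplices (6): PQ, PR, PS, QR, QS, RS
  2-simplices (4): PQR, PQS, PRS, QRS

so the chain groups are C_0 ≅ Z^4, C_1 ≅ Z^6, C_2 ≅ Z^4.

∂_1: C_1 → C_0 maps an edge to its endpoints' difference, ∂[p,q] = q − p. For instance
  ∂PQ = Q − P.
The resulting 4×6 matrix has rank 3, and its Smith normal form has invariant factors (1,1,1).

∂_2: C_2 → C_1 acts by ∂[p,q,r] = [q,r] − [p,r] + [p,q]. For instance
  ∂QRS = RS − QS + QR,
  ∂PQS = QS − PS + PQ.
This gives a 6×4 integer matrix of rank 3; reducing to Smith normal form yields diagonal entries (1,1,1).

Computing H_k = (kernel of ∂_k) / (image of ∂_{k+1}):

  H_0: rank C_0 − rank ∂_1 = 4 − 3 = 1, and the invariant factors of ∂_1 are all 1, so H_0 = Z.

H_0 ≅ Z.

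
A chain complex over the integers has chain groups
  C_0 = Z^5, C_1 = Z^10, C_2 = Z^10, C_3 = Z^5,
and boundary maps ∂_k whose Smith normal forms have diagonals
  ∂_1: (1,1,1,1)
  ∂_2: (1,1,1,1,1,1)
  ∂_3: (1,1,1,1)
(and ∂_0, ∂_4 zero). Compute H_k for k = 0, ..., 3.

H_0: b_0 = 5 − 0 − 4 = 1; torsion from ∂_1 factors > 1: none. So H_0 ≅ Z.
H_1: b_1 = 10 − 4 − 6 = 0; torsion from ∂_2 factors > 1: none. So H_1 ≅ 0.
H_2: b_2 = 10 − 6 − 4 = 0; torsion from ∂_3 factors > 1: none. So H_2 ≅ 0.
H_3: b_3 = 5 − 4 − 0 = 1; torsion from ∂_4 factors > 1: none. So H_3 ≅ Z.

H_0 ≅ Z,  H_1 = 0,  H_2 = 0,  H_3 ≅ Z.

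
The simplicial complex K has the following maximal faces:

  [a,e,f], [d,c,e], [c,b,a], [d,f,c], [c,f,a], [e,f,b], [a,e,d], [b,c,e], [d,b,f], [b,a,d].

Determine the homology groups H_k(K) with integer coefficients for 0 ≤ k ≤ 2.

H_0 ≅ Z,  H_1 ≅ Z/2,  H_2 = 0.

Take the total order a < b < c < d < e < f on the vertex set. Then K (dimension 2) consists of the simplices:

  0-simplices (6): a, b, c, d, e, f
  1-simplices (15): ab, ac, ad, ae, af, bc, bd, be, bf, cd, ce, cf, de, df, ef
  2-simplices (10): abc, abd, acf, ade, aef, bce, bdf, bef, cde, cdf

so the chain groups are C_0 ≅ Z^6, C_1 ≅ Z^15, C_2 ≅ Z^10.

The boundary map ∂_1: C_1 → C_0 maps an edge to its endpoints' difference, ∂[p,q] = q − p. For instance
  ∂ce = e − c.
The 6×15 boundary matrix has rank 5 and Smith normal form diag(1,1,1,1,1).

∂_2: C_2 → C_1 maps a triangle to the signed sum of its edges. For instance
  ∂bdf = df − bf + bd,
  ∂cdf = df − cf + cd.
As a 15×10 matrix over Z this has rank 10, with invariant factors (1,1,1,1,1,1,1,1,1,2).

Now H_k = ker ∂_k / im ∂_{k+1}, so:

  H_0: rank C_0 − rank ∂_1 = 6 − 5 = 1, and the invariant factors of ∂_1 are all 1, so H_0 ≅ Z.
  H_1: rank ker ∂_1 − rank ∂_2 = (15 − 5) − 10 = 0, and ∂_2 has invariant factor 2 > 1, so H_1 ≅ Z/2.
  H_2: rank ker ∂_2 − rank ∂_3 = (10 − 10) − 0 = 0, and there is no ∂_3, so H_2 ≅ 0.

As a check, the Euler characteristic is 6 − 15 + 10 = 1, which agrees with 1 − 0 + 0 = 1.
(K is a triangulation of the real projective plane RP^2.)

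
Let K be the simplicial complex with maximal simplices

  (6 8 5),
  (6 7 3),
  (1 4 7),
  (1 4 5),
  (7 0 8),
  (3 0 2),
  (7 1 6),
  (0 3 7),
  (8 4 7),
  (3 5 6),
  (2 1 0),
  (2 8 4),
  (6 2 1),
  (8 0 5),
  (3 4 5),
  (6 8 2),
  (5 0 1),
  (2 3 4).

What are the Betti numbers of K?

Fix the vertex order 0 < 1 < 2 < 3 < 4 < 5 < 6 < 7 < 8 and write every simplex with vertices in increasing order. Then dim K = 2 and the simplices of K are:

  0-simplices (9): [0], [1], [2], [3], [4], [5], [6], [7], [8]
  1-simplices (27): (27 of them)
  2-simplices (18): [0,1,2], [0,1,5], [0,2,3], [0,3,7], [0,5,8], [0,7,8], [1,2,6], [1,4,5], [1,4,7], [1,6,7], [2,3,4], [2,4,8], [2,6,8], [3,4,5], [3,5,6], [3,6,7], [4,7,8], [5,6,8]

Hence C_0 ≅ Z^9, C_1 ≅ Z^27, C_2 ≅ Z^18.

∂_1: C_1 → C_0 is given by ∂[p,q] = [q] − [p]. For instance
  ∂[5,8] = [8] − [5].
The resulting 9×27 matrix has rank 8, and its Smith normal form has invariant factors (1,1,1,1,1,1,1,1).

Boundary ∂_2: C_2 → C_1 acts by ∂[p,q,r] = [q,r] − [p,r] + [p,q]. For instance
  ∂[3,5,6] = [5,6] − [3,6] + [3,5],
  ∂[0,3,7] = [3,7] − [0,7] + [0,3].
The 27×18 boundary matrix has rank 17 and Smith normal form diag(1,1,1,1,1,1,1,1,1,1,1,1,1,1,1,1,1).

Now H_k = ker ∂_k / im ∂_{k+1}, so:

  H_0: rank C_0 − rank ∂_1 = 9 − 8 = 1, and the invariant factors of ∂_1 are all 1, so H_0 = Z.
  H_1: rank ker ∂_1 − rank ∂_2 = (27 − 8) − 17 = 2, and the invariant factors of ∂_2 are all 1, so H_1 = Z^2.
  H_2: rank ker ∂_2 − rank ∂_3 = (18 − 17) − 0 = 1, and there is no ∂_3, so H_2 = Z.

(K is a triangulation of the torus T^2.)

Hence the Betti numbers are b_0 = 1, b_1 = 2, b_2 = 1.

b_0 = 1, b_1 = 2, b_2 = 1.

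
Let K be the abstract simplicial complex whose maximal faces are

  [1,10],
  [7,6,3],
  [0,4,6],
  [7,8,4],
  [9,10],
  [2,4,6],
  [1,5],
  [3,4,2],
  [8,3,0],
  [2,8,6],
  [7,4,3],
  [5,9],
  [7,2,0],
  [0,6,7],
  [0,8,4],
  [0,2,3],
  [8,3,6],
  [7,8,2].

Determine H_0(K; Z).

H_0 ≅ Z^2.

We work with the vertex ordering 0 < 1 < 2 < 3 < 4 < 5 < 6 < 7 < 8 < 9 < 10. The simplices of K, each written with vertices in increasing order, are:

  0-simplices (11): [0], [1], [2], [3], [4], [5], [6], [7], [8], [9], [10]
  1-simplices (25): (25 of them)
  2-simplices (14): [0,2,3], [0,2,7], [0,3,8], [0,4,6], [0,4,8], [0,6,7], [2,3,4], [2,4,6], [2,6,8], [2,7,8], [3,4,7], [3,6,7], [3,6,8], [4,7,8]

so the chain groups are C_0 ≅ Z^11, C_1 ≅ Z^25, C_2 ≅ Z^14.

∂_1: C_1 → C_0 maps an edge to its endpoints' difference, ∂[p,q] = q − p. For instance
  ∂[3,4] = [4] − [3].
As a 11×25 matrix over Z this has rank 9, with invariant factors (1,1,1,1,1,1,1,1,1).

Boundary ∂_2: C_2 → C_1 acts by ∂[p,q,r] = [q,r] − [p,r] + [p,q]. For instance
  ∂[2,3,4] = [3,4] − [2,4] + [2,3],
  ∂[3,6,7] = [6,7] − [3,7] + [3,6].
The 25×14 boundary matrix has rank 13 and Smith normal form diag(1,1,1,1,1,1,1,1,1,1,1,1,1).

Computing H_k = (kernel of ∂_k) / (image of ∂_{k+1}):

  H_0: rank C_0 − rank ∂_1 = 11 − 9 = 2, and the invariant factors of ∂_1 are all 1, so H_0 = Z^2.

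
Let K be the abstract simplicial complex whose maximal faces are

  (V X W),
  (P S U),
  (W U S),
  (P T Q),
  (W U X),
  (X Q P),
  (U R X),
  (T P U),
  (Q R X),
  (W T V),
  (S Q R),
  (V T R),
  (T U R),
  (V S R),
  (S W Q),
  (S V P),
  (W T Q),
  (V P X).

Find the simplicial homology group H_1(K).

H_1 ≅ Z^2.

K has 9 vertices, 27 edges, 18 triangles.
rank ∂_1 = 8, rank ∂_2 = 17 ⇒ b_1 = 27 − 8 − 17 = 2; all invariant factors of ∂_2 are 1 so no torsion. So H_1 ≅ Z^2.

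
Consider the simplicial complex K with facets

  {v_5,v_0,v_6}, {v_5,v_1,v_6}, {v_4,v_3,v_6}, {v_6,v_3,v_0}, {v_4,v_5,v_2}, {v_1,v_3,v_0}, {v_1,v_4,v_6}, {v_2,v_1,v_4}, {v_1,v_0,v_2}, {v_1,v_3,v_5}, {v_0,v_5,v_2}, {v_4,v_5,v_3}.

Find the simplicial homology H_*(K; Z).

Order the vertices as v_0 < v_1 < v_2 < v_3 < v_4 < v_5 < v_6. Listing each simplex with vertices in this order, K has dimension 2 with simplices:

  0-simplices (7): [v_0], [v_1], [v_2], [v_3], [v_4], [v_5], [v_6]
  1-simplices (18): (18 of them)
  2-simplices (12): (12 of them)

Hence C_0 ≅ Z^7, C_1 ≅ Z^18, C_2 ≅ Z^12.

∂_1: C_1 → C_0 sends each edge [p,q] (with p < q) to q − p.
The 7×18 boundary matrix has rank 6 and Smith normal form diag(1,1,1,1,1,1).

∂_2: C_2 → C_1 sends each 2-simplex [p,q,r] to [q,r] − [p,r] + [p,q]. For instance
  ∂[v_1,v_2,v_4] = [v_2,v_4] − [v_1,v_4] + [v_1,v_2],
  ∂[v_3,v_4,v_6] = [v_4,v_6] − [v_3,v_6] + [v_3,v_4].
As a 18×12 matrix over Z this has rank 12, with invariant factors (1,1,1,1,1,1,1,1,1,1,1,2).

Reading off H_k = ker ∂_k / im ∂_{k+1}:

  H_0: rank C_0 − rank ∂_1 = 7 − 6 = 1, and the invariant factors of ∂_1 are all 1, so H_0 = Z.
  H_1: rank ker ∂_1 − rank ∂_2 = (18 − 6) − 12 = 0, and ∂_2 has invariant factor 2 > 1, so H_1 = Z/2.
  H_2: rank ker ∂_2 − rank ∂_3 = (12 − 12) − 0 = 0, and there is no ∂_3, so H_2 = 0.

As a check, the Euler characteristic is 7 − 18 + 12 = 1, which agrees with 1 − 0 + 0 = 1.
(K is a triangulation of the real projective plane RP^2.)

H_0 ≅ Z,  H_1 ≅ Z/2,  H_2 = 0.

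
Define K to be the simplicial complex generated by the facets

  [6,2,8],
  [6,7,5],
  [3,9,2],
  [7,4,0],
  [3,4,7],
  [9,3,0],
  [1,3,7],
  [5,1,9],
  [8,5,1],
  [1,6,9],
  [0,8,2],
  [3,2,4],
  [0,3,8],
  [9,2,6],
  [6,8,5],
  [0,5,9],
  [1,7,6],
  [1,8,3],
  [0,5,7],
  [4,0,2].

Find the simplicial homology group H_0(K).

K has 10 vertices, 30 edges, 20 triangles.
rank ∂_0 = 0, rank ∂_1 = 9 ⇒ b_0 = 10 − 0 − 9 = 1; all invariant factors of ∂_1 are 1 so no torsion. So H_0 = Z.

H_0 = Z.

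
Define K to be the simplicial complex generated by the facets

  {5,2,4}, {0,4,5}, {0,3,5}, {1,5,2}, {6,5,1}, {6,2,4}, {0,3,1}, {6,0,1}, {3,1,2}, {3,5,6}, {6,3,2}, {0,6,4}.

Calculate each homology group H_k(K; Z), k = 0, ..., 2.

We work with the vertex ordering 0 < 1 < 2 < 3 < 4 < 5 < 6. The simplices of K, each written with vertices in increasing order, are:

  0-simplices (7): [0], [1], [2], [3], [4], [5], [6]
  1-simplices (18): [0,1], [0,3], [0,4], [0,5], [0,6], [1,2], [1,3], [1,5], [1,6], [2,3], [2,4], [2,5], [2,6], [3,5], [3,6], [4,5], [4,6], [5,6]
  2-simplices (12): [0,1,3], [0,1,6], [0,3,5], [0,4,5], [0,4,6], [1,2,3], [1,2,5], [1,5,6], [2,3,6], [2,4,5], [2,4,6], [3,5,6]

giving chain groups C_0 ≅ Z^7, C_1 ≅ Z^18, C_2 ≅ Z^12.

∂_1: C_1 → C_0 maps an edge to its endpoints' difference, ∂[p,q] = q − p. For instance
  ∂[0,5] = [5] − [0].
This gives a 7×18 integer matrix of rank 6; reducing to Smith normal form yields diagonal entries (1,1,1,1,1,1).

Boundary ∂_2: C_2 → C_1 sends each 2-simplex [p,q,r] to [q,r] − [p,r] + [p,q]. For instance
  ∂[1,2,3] = [2,3] − [1,3] + [1,2],
  ∂[0,4,6] = [4,6] − [0,6] + [0,4].
This gives a 18×12 integer matrix of rank 12; reducing to Smith normal form yields diagonal entries (1,1,1,1,1,1,1,1,1,1,1,2).

Reading off H_k = ker ∂_k / im ∂_{k+1}:

  H_0: rank C_0 − rank ∂_1 = 7 − 6 = 1, and the invariant factors of ∂_1 are all 1, so H_0 = Z.
  H_1: rank ker ∂_1 − rank ∂_2 = (18 − 6) − 12 = 0, and ∂_2 has invariant factor 2 > 1, so H_1 = Z/2Z.
  H_2: rank ker ∂_2 − rank ∂_3 = (12 − 12) − 0 = 0, and there is no ∂_3, so H_2 = 0.

As a check, the Euler characteristic is 7 − 18 + 12 = 1, which agrees with 1 − 0 + 0 = 1.
(K is a triangulation of the real projective plane RP^2.)

H_0 = Z,  H_1 = Z/2Z,  H_2 = 0.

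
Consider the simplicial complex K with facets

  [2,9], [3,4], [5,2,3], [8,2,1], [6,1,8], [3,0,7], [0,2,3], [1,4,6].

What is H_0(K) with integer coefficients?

We work with the vertex ordering 0 < 1 < 2 < 3 < 4 < 5 < 6 < 7 < 8 < 9. The simplices of K, each written with vertices in increasing order, are:

  0-simplices (10): [0], [1], [2], [3], [4], [5], [6], [7], [8], [9]
  1-simplices (16): [0,2], [0,3], [0,7], [1,2], [1,4], [1,6], [1,8], [2,3], [2,5], [2,8], [2,9], [3,4], [3,5], [3,7], [4,6], [6,8]
  2-simplices (6): [0,2,3], [0,3,7], [1,2,8], [1,4,6], [1,6,8], [2,3,5]

Hence C_0 ≅ Z^10, C_1 ≅ Z^16, C_2 ≅ Z^6.

Boundary ∂_1: C_1 → C_0 sends each edge [p,q] (with p < q) to q − p.
This gives a 10×16 integer matrix of rank 9; reducing to Smith normal form yields diagonal entries (1,1,1,1,1,1,1,1,1).

Boundary ∂_2: C_2 → C_1 acts by ∂[p,q,r] = [q,r] − [p,r] + [p,q]. For instance
  ∂[1,2,8] = [2,8] − [1,8] + [1,2],
  ∂[1,6,8] = [6,8] − [1,8] + [1,6].
As a 16×6 matrix over Z this has rank 6, with invariant factors (1,1,1,1,1,1).

From H_k ≅ ker(∂_k) / im(∂_{k+1}) we obtain:

  H_0: rank C_0 − rank ∂_1 = 10 − 9 = 1, and the invariant factors of ∂_1 are all 1, so H_0 ≅ Z.

H_0 = Z.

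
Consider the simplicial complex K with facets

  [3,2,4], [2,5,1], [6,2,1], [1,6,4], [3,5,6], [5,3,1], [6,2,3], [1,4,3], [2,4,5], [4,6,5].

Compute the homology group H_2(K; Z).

K has 6 vertices, 15 edges, 10 triangles.
rank ∂_2 = 10, rank ∂_3 = 0 ⇒ b_2 = 10 − 10 − 0 = 0. So H_2 = 0.

H_2 = 0.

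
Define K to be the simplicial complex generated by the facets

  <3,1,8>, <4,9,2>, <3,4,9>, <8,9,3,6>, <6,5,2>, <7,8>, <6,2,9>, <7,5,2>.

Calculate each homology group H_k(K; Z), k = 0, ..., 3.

Fix the vertex order 1 < 2 < 3 < 4 < 5 < 6 < 7 < 8 < 9 and write every simplex with vertices in increasing order. Then dim K = 3 and the simplices of K are:

  0-simplices (9): [1], [2], [3], [4], [5], [6], [7], [8], [9]
  1-simplices (18): [1,3], [1,8], [2,4], [2,5], [2,6], [2,7], [2,9], [3,4], [3,6], [3,8], [3,9], [4,9], [5,6], [5,7], [6,8], [6,9], [7,8], [8,9]
  2-simplices (10): [1,3,8], [2,4,9], [2,5,6], [2,5,7], [2,6,9], [3,4,9], [3,6,8], [3,6,9], [3,8,9], [6,8,9]
  3-simplices (1): [3,6,8,9]

so the chain groups are C_0 ≅ Z^9, C_1 ≅ Z^18, C_2 ≅ Z^10, C_3 ≅ Z^1.

∂_1: C_1 → C_0 is given by ∂[p,q] = [q] − [p]. For instance
  ∂[1,3] = [3] − [1].
This gives a 9×18 integer matrix of rank 8; reducing to Smith normal form yields diagonal entries (1,1,1,1,1,1,1,1).

Boundary ∂_2: C_2 → C_1 acts by ∂[p,q,r] = [q,r] − [p,r] + [p,q]. For instance
  ∂[2,4,9] = [4,9] − [2,9] + [2,4],
  ∂[1,3,8] = [3,8] − [1,8] + [1,3].
The resulting 18×10 matrix has rank 9, and its Smith normal form has invariant factors (1,1,1,1,1,1,1,1,1).

The boundary map ∂_3: C_3 → C_2 sends each 3-simplex σ to the alternating sum Σ_i (−1)^i (σ with its i-th vertex removed). For instance
  ∂[3,6,8,9] = [6,8,9] − [3,8,9] + [3,6,9] − [3,6,8].
The 10×1 boundary matrix has rank 1 and Smith normal form diag(1).

Now H_k = ker ∂_k / im ∂_{k+1}, so:

  H_0: rank C_0 − rank ∂_1 = 9 − 8 = 1, and the invariant factors of ∂_1 are all 1, so H_0 ≅ Z.
  H_1: rank ker ∂_1 − rank ∂_2 = (18 − 8) − 9 = 1, and the invariant factors of ∂_2 are all 1, so H_1 ≅ Z.
  H_2: rank ker ∂_2 − rank ∂_3 = (10 − 9) − 1 = 0, and the invariant factors of ∂_3 are all 1, so H_2 ≅ 0.
  H_3: rank ker ∂_3 − rank ∂_4 = (1 − 1) − 0 = 0, and there is no ∂_4, so H_3 ≅ 0.

As a check, the Euler characteristic is 9 − 18 + 10 − 1 = 0, which agrees with 1 − 1 + 0 − 0 = 0.

H_0 = Z,  H_1 = Z,  H_2 = 0,  H_3 = 0.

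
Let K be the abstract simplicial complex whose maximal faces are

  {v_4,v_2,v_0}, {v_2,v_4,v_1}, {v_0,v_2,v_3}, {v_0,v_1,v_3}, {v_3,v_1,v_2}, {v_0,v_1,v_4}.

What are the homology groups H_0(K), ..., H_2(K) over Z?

H_0 = Z,  H_1 = 0,  H_2 = Z.

Fix the vertex order v_0 < v_1 < v_2 < v_3 < v_4 and write every simplex with vertices in increasing order. Then dim K = 2 and the simplices of K are:

  0-simplices (5): [v_0], [v_1], [v_2], [v_3], [v_4]
  1-simplices (9): [v_0,v_1], [v_0,v_2], [v_0,v_3], [v_0,v_4], [v_1,v_2], [v_1,v_3], [v_1,v_4], [v_2,v_3], [v_2,v_4]
  2-simplices (6): [v_0,v_1,v_3], [v_0,v_1,v_4], [v_0,v_2,v_3], [v_0,v_2,v_4], [v_1,v_2,v_3], [v_1,v_2,v_4]

Hence C_0 ≅ Z^5, C_1 ≅ Z^9, C_2 ≅ Z^6.

Boundary ∂_1: C_1 → C_0 sends each edge [p,q] (with p < q) to q − p.
The resulting 5×9 matrix has rank 4, and its Smith normal form has invariant factors (1,1,1,1).

∂_2: C_2 → C_1 sends each 2-simplex [p,q,r] to [q,r] − [p,r] + [p,q]. For instance
  ∂[v_0,v_2,v_3] = [v_2,v_3] − [v_0,v_3] + [v_0,v_2],
  ∂[v_1,v_2,v_4] = [v_2,v_4] − [v_1,v_4] + [v_1,v_2].
This gives a 9×6 integer matrix of rank 5; reducing to Smith normal form yields diagonal entries (1,1,1,1,1).

Computing H_k = (kernel of ∂_k) / (image of ∂_{k+1}):

  H_0: rank C_0 − rank ∂_1 = 5 − 4 = 1, and the invariant factors of ∂_1 are all 1, so H_0 ≅ Z.
  H_1: rank ker ∂_1 − rank ∂_2 = (9 − 4) − 5 = 0, and the invariant factors of ∂_2 are all 1, so H_1 ≅ 0.
  H_2: rank ker ∂_2 − rank ∂_3 = (6 − 5) − 0 = 1, and there is no ∂_3, so H_2 ≅ Z.

(K is a triangulation of the 2-sphere S^2.)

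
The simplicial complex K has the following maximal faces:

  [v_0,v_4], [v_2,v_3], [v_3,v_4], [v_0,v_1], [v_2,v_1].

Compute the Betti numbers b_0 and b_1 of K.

Take the total order v_0 < v_1 < v_2 < v_3 < v_4 on the vertex set. Then K (dimension 1) consists of the simplices:

  0-simplices (5): [v_0], [v_1], [v_2], [v_3], [v_4]
  1-simplices (5): [v_0,v_1], [v_0,v_4], [v_1,v_2], [v_2,v_3], [v_3,v_4]

so the chain groups are C_0 ≅ Z^5, C_1 ≅ Z^5.

∂_1: C_1 → C_0 is given by ∂[p,q] = [q] − [p].
The resulting 5×5 matrix has rank 4, and its Smith normal form has invariant factors (1,1,1,1).

Now H_k = ker ∂_k / im ∂_{k+1}, so:

  H_0: rank C_0 − rank ∂_1 = 5 − 4 = 1, and the invariant factors of ∂_1 are all 1, so H_0 ≅ Z.
  H_1: rank ker ∂_1 − rank ∂_2 = (5 − 4) − 0 = 1, and there is no ∂_2, so H_1 ≅ Z.

Hence the Betti numbers are b_0 = 1, b_1 = 1.

b_0 = 1, b_1 = 1.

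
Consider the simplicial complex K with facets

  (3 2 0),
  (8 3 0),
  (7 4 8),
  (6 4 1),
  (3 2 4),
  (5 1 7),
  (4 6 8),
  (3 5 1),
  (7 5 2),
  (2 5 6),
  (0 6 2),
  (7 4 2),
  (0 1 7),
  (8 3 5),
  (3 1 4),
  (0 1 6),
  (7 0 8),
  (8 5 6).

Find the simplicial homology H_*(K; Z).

H_0 ≅ Z,  H_1 ≅ Z^2,  H_2 ≅ Z.

K has 9 vertices, 27 edges, 18 triangles.
rank ∂_0 = 0, rank ∂_1 = 8 ⇒ b_0 = 9 − 0 − 8 = 1; all invariant factors of ∂_1 are 1 so no torsion. So H_0 ≅ Z.
rank ∂_1 = 8, rank ∂_2 = 17 ⇒ b_1 = 27 − 8 − 17 = 2; all invariant factors of ∂_2 are 1 so no torsion. So H_1 ≅ Z^2.
rank ∂_2 = 17, rank ∂_3 = 0 ⇒ b_2 = 18 − 17 − 0 = 1. So H_2 ≅ Z.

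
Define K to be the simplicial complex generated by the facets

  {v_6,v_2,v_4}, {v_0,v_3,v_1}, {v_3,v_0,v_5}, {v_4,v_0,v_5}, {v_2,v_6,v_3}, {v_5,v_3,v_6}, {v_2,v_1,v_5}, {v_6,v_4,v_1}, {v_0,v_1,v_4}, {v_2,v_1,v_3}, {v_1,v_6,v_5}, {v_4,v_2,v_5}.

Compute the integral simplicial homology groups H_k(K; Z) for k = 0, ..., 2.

K has 7 vertices, 18 edges, 12 triangles.
rank ∂_0 = 0, rank ∂_1 = 6 ⇒ b_0 = 7 − 0 − 6 = 1; all invariant factors of ∂_1 are 1 so no torsion. So H_0 = Z.
rank ∂_1 = 6, rank ∂_2 = 12 ⇒ b_1 = 18 − 6 − 12 = 0; ∂_2 has invariant factor(s) [2] giving torsion. So H_1 = Z/2.
rank ∂_2 = 12, rank ∂_3 = 0 ⇒ b_2 = 12 − 12 − 0 = 0. So H_2 = 0.

H_0 = Z,  H_1 = Z/2,  H_2 = 0.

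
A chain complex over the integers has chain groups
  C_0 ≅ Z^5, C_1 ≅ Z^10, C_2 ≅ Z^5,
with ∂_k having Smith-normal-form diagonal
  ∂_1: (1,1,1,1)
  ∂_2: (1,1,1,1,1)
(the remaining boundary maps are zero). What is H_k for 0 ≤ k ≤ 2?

H_0: b_0 = 5 − 0 − 4 = 1; torsion from ∂_1 factors > 1: none. So H_0 = Z.
H_1: b_1 = 10 − 4 − 5 = 1; torsion from ∂_2 factors > 1: none. So H_1 = Z.
H_2: b_2 = 5 − 5 − 0 = 0; torsion from ∂_3 factors > 1: none. So H_2 = 0.

H_0 = Z,  H_1 = Z,  H_2 = 0.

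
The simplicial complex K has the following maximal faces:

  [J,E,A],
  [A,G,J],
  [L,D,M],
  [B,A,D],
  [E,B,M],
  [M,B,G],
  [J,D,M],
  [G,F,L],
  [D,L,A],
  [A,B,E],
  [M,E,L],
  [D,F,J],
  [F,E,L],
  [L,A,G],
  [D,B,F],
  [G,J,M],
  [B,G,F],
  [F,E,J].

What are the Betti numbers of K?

Fix the vertex order A < B < D < E < F < G < J < L < M and write every simplex with vertices in increasing order. Then dim K = 2 and the simplices of K are:

  0-simplices (9): A, B, D, E, F, G, J, L, M
  1-simplices (27): AB, AD, AE, AG, AJ, AL, BD, BE, BF, BG, BM, DF, DJ, DL, DM, EF, EJ, EL, EM, FG, FJ, FL, GJ, GL, GM, JM, LM
  2-simplices (18): ABD, ABE, ADL, AEJ, AGJ, AGL, BDF, BEM, BFG, BGM, DFJ, DJM, DLM, EFJ, EFL, ELM, FGL, GJM

giving chain groups C_0 ≅ Z^9, C_1 ≅ Z^27, C_2 ≅ Z^18.

The boundary map ∂_1: C_1 → C_0 maps an edge to its endpoints' difference, ∂[p,q] = q − p.
As a 9×27 matrix over Z this has rank 8, with invariant factors (1,1,1,1,1,1,1,1).

Boundary ∂_2: C_2 → C_1 maps a triangle to the signed sum of its edges. For instance
  ∂ABD = BD − AD + AB,
  ∂DJM = JM − DM + DJ.
The resulting 27×18 matrix has rank 17, and its Smith normal form has invariant factors (1,1,1,1,1,1,1,1,1,1,1,1,1,1,1,1,1).

Computing H_k = (kernel of ∂_k) / (image of ∂_{k+1}):

  H_0: rank C_0 − rank ∂_1 = 9 − 8 = 1, and the invariant factors of ∂_1 are all 1, so H_0 = Z.
  H_1: rank ker ∂_1 − rank ∂_2 = (27 − 8) − 17 = 2, and the invariant factors of ∂_2 are all 1, so H_1 = Z^2.
  H_2: rank ker ∂_2 − rank ∂_3 = (18 − 17) − 0 = 1, and there is no ∂_3, so H_2 = Z.

As a check, the Euler characteristic is 9 − 27 + 18 = 0, which agrees with 1 − 2 + 1 = 0.

Hence the Betti numbers are b_0 = 1, b_1 = 2, b_2 = 1.

b_0 = 1, b_1 = 2, b_2 = 1.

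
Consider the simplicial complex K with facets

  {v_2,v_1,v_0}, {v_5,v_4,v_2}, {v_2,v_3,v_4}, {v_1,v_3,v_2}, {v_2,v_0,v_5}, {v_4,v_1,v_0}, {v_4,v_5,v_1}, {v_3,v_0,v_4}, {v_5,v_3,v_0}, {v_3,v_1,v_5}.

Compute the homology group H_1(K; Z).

H_1 = Z_2.

We work with the vertex ordering v_0 < v_1 < v_2 < v_3 < v_4 < v_5. The simplices of K, each written with vertices in increasing order, are:

  0-simplices (6): [v_0], [v_1], [v_2], [v_3], [v_4], [v_5]
  1-simplices (15): (15 of them)
  2-simplices (10): [v_0,v_1,v_2], [v_0,v_1,v_4], [v_0,v_2,v_5], [v_0,v_3,v_4], [v_0,v_3,v_5], [v_1,v_2,v_3], [v_1,v_3,v_5], [v_1,v_4,v_5], [v_2,v_3,v_4], [v_2,v_4,v_5]

Hence C_0 ≅ Z^6, C_1 ≅ Z^15, C_2 ≅ Z^10.

∂_1: C_1 → C_0 is given by ∂[p,q] = [q] − [p].
The resulting 6×15 matrix has rank 5, and its Smith normal form has invariant factors (1,1,1,1,1).

∂_2: C_2 → C_1 maps a triangle to the signed sum of its edges. For instance
  ∂[v_1,v_2,v_3] = [v_2,v_3] − [v_1,v_3] + [v_1,v_2],
  ∂[v_2,v_4,v_5] = [v_4,v_5] − [v_2,v_5] + [v_2,v_4].
The resulting 15×10 matrix has rank 10, and its Smith normal form has invariant factors (1,1,1,1,1,1,1,1,1,2).

Computing H_k = (kernel of ∂_k) / (image of ∂_{k+1}):

  H_1: rank ker ∂_1 − rank ∂_2 = (15 − 5) − 10 = 0, and ∂_2 has invariant factor 2 > 1, so H_1 ≅ Z_2.

(K is a triangulation of the real projective plane RP^2.)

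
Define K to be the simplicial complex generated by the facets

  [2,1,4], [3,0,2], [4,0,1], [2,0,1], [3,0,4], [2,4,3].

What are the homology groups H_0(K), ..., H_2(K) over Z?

K has 5 vertices, 9 edges, 6 triangles.
rank ∂_0 = 0, rank ∂_1 = 4 ⇒ b_0 = 5 − 0 − 4 = 1; all invariant factors of ∂_1 are 1 so no torsion. So H_0 ≅ Z.
rank ∂_1 = 4, rank ∂_2 = 5 ⇒ b_1 = 9 − 4 − 5 = 0; all invariant factors of ∂_2 are 1 so no torsion. So H_1 ≅ 0.
rank ∂_2 = 5, rank ∂_3 = 0 ⇒ b_2 = 6 − 5 − 0 = 1. So H_2 ≅ Z.

H_0 = Z,  H_1 = 0,  H_2 = Z.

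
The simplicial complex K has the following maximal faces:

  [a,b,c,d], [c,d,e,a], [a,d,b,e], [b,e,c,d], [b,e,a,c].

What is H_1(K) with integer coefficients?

H_1 ≅ 0.

We work with the vertex ordering a < b < c < d < e. The simplices of K, each written with vertices in increasing order, are:

  0-simplices (5): a, b, c, d, e
  1-simplices (10): ab, ac, ad, ae, bc, bd, be, cd, ce, de
  2-simplices (10): abc, abd, abe, acd, ace, ade, bcd, bce, bde, cde
  3-simplices (5): abcd, abce, abde, acde, bcde

so the chain groups are C_0 ≅ Z^5, C_1 ≅ Z^10, C_2 ≅ Z^10, C_3 ≅ Z^5.

The boundary map ∂_1: C_1 → C_0 sends each edge [p,q] (with p < q) to q − p. For instance
  ∂ae = e − a.
This gives a 5×10 integer matrix of rank 4; reducing to Smith normal form yields diagonal entries (1,1,1,1).

The boundary map ∂_2: C_2 → C_1 maps a triangle to the signed sum of its edges. For instance
  ∂abd = bd − ad + ab,
  ∂abc = bc − ac + ab.
As a 10×10 matrix over Z this has rank 6, with invariant factors (1,1,1,1,1,1).

The boundary map ∂_3: C_3 → C_2 sends each 3-simplex σ to the alternating sum Σ_i (−1)^i (σ with its i-th vertex removed). For instance
  ∂acde = cde − ade + ace − acd,
  ∂abcd = bcd − acd + abd − abc.
The 10×5 boundary matrix has rank 4 and Smith normal form diag(1,1,1,1).

Computing H_k = (kernel of ∂_k) / (image of ∂_{k+1}):

  H_1: rank ker ∂_1 − rank ∂_2 = (10 − 4) − 6 = 0, and the invariant factors of ∂_2 are all 1, so H_1 ≅ 0.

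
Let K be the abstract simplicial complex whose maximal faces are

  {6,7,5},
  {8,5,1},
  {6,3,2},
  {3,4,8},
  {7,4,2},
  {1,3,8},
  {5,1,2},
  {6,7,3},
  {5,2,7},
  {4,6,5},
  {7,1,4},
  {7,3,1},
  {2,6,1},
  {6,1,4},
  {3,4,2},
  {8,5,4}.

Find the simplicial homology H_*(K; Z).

H_0 ≅ Z,  H_1 ≅ Z^2,  H_2 ≅ Z.

Order the vertices as 1 < 2 < 3 < 4 < 5 < 6 < 7 < 8. Listing each simplex with vertices in this order, K has dimension 2 with simplices:

  0-simplices (8): [1], [2], [3], [4], [5], [6], [7], [8]
  1-simplices (24): (24 of them)
  2-simplices (16): [1,2,5], [1,2,6], [1,3,7], [1,3,8], [1,4,6], [1,4,7], [1,5,8], [2,3,4], [2,3,6], [2,4,7], [2,5,7], [3,4,8], [3,6,7], [4,5,6], [4,5,8], [5,6,7]

Hence C_0 ≅ Z^8, C_1 ≅ Z^24, C_2 ≅ Z^16.

The boundary map ∂_1: C_1 → C_0 is given by ∂[p,q] = [q] − [p]. For instance
  ∂[4,6] = [6] − [4].
The 8×24 boundary matrix has rank 7 and Smith normal form diag(1,1,1,1,1,1,1).

∂_2: C_2 → C_1 acts by ∂[p,q,r] = [q,r] − [p,r] + [p,q]. For instance
  ∂[1,2,6] = [2,6] − [1,6] + [1,2],
  ∂[2,5,7] = [5,7] − [2,7] + [2,5].
This gives a 24×16 integer matrix of rank 15; reducing to Smith normal form yields diagonal entries (1,1,1,1,1,1,1,1,1,1,1,1,1,1,1).

From H_k ≅ ker(∂_k) / im(∂_{k+1}) we obtain:

  H_0: rank C_0 − rank ∂_1 = 8 − 7 = 1, and the invariant factors of ∂_1 are all 1, so H_0 ≅ Z.
  H_1: rank ker ∂_1 − rank ∂_2 = (24 − 7) − 15 = 2, and the invariant factors of ∂_2 are all 1, so H_1 ≅ Z^2.
  H_2: rank ker ∂_2 − rank ∂_3 = (16 − 15) − 0 = 1, and there is no ∂_3, so H_2 ≅ Z.

As a check, the Euler characteristic is 8 − 24 + 16 = 0, which agrees with 1 − 2 + 1 = 0.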